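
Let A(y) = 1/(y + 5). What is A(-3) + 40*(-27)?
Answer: -2159/2 ≈ -1079.5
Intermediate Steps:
A(y) = 1/(5 + y)
A(-3) + 40*(-27) = 1/(5 - 3) + 40*(-27) = 1/2 - 1080 = -2159/2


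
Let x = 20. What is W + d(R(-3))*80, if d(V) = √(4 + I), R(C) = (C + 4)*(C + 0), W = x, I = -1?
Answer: 20 + 80*√3 ≈ 158.56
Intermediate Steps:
W = 20
R(C) = C*(4 + C) (R(C) = (4 + C)*C = C*(4 + C))
d(V) = √3 (d(V) = √(4 - 1) = √3)
W + d(R(-3))*80 = 20 + √3*80 = 20 + 80*√3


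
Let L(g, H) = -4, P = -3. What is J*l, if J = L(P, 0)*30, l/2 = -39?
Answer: 9360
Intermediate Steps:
l = -78 (l = 2*(-39) = -78)
J = -120 (J = -4*30 = -120)
J*l = -120*(-78) = 9360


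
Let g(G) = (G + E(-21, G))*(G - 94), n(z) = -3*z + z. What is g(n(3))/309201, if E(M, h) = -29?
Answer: 3500/309201 ≈ 0.011320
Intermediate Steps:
n(z) = -2*z
g(G) = (-94 + G)*(-29 + G) (g(G) = (G - 29)*(G - 94) = (-29 + G)*(-94 + G) = (-94 + G)*(-29 + G))
g(n(3))/309201 = (2726 + (-2*3)² - (-246)*3)/309201 = (2726 + (-6)² - 123*(-6))*(1/309201) = (2726 + 36 + 738)*(1/309201) = 3500*(1/309201) = 3500/309201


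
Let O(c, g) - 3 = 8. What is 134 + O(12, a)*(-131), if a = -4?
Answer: -1307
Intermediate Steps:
O(c, g) = 11 (O(c, g) = 3 + 8 = 11)
134 + O(12, a)*(-131) = 134 + 11*(-131) = 134 - 1441 = -1307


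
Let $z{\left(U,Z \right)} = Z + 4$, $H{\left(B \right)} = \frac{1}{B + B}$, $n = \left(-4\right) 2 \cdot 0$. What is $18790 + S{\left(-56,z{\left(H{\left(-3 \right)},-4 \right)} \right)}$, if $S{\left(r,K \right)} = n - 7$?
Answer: $18783$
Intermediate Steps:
$n = 0$ ($n = \left(-8\right) 0 = 0$)
$H{\left(B \right)} = \frac{1}{2 B}$
$z{\left(U,Z \right)} = 4 + Z$
$S{\left(r,K \right)} = -7$ ($S{\left(r,K \right)} = 0 - 7 = -7$)
$18790 + S{\left(-56,z{\left(H{\left(-3 \right)},-4 \right)} \right)} = 18790 - 7 = 18783$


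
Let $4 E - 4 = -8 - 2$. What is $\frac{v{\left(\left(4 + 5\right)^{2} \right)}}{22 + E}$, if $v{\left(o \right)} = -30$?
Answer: $- \frac{60}{41} \approx -1.4634$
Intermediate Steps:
$E = - \frac{3}{2}$ ($E = 1 + \frac{-8 - 2}{4} = 1 + \frac{1}{4} \left(-10\right) = 1 - \frac{5}{2} = - \frac{3}{2} \approx -1.5$)
$\frac{v{\left(\left(4 + 5\right)^{2} \right)}}{22 + E} = - \frac{30}{22 - \frac{3}{2}} = - \frac{30}{\frac{41}{2}} = \left(-30\right) \frac{2}{41} = - \frac{60}{41}$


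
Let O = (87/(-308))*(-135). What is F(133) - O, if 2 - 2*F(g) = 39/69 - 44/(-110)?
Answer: -1332349/35420 ≈ -37.616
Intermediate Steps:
O = 11745/308 (O = (87*(-1/308))*(-135) = -87/308*(-135) = 11745/308 ≈ 38.133)
F(g) = 119/230 (F(g) = 1 - (39/69 - 44/(-110))/2 = 1 - (39*(1/69) - 44*(-1/110))/2 = 1 - (13/23 + 2/5)/2 = 1 - 1/2*111/115 = 1 - 111/230 = 119/230)
F(133) - O = 119/230 - 1*11745/308 = 119/230 - 11745/308 = -1332349/35420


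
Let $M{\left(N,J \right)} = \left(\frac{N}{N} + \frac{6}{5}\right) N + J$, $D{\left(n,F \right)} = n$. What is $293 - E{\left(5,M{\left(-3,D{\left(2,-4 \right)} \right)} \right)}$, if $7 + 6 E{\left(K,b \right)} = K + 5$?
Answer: $\frac{585}{2} \approx 292.5$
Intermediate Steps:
$M{\left(N,J \right)} = J + \frac{11 N}{5}$ ($M{\left(N,J \right)} = \left(1 + 6 \cdot \frac{1}{5}\right) N + J = \left(1 + \frac{6}{5}\right) N + J = \frac{11 N}{5} + J = J + \frac{11 N}{5}$)
$E{\left(K,b \right)} = - \frac{1}{3} + \frac{K}{6}$ ($E{\left(K,b \right)} = - \frac{7}{6} + \frac{K + 5}{6} = - \frac{7}{6} + \frac{5 + K}{6} = - \frac{7}{6} + \left(\frac{5}{6} + \frac{K}{6}\right) = - \frac{1}{3} + \frac{K}{6}$)
$293 - E{\left(5,M{\left(-3,D{\left(2,-4 \right)} \right)} \right)} = 293 - \left(- \frac{1}{3} + \frac{1}{6} \cdot 5\right) = 293 - \left(- \frac{1}{3} + \frac{5}{6}\right) = 293 - \frac{1}{2} = \frac{585}{2}$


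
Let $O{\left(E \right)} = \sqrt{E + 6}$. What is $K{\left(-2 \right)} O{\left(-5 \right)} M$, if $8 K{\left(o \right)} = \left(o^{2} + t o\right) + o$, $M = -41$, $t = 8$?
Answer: $\frac{287}{4} \approx 71.75$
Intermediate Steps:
$O{\left(E \right)} = \sqrt{6 + E}$
$K{\left(o \right)} = \frac{o^{2}}{8} + \frac{9 o}{8}$ ($K{\left(o \right)} = \frac{\left(o^{2} + 8 o\right) + o}{8} = \frac{o^{2} + 9 o}{8} = \frac{o^{2}}{8} + \frac{9 o}{8}$)
$K{\left(-2 \right)} O{\left(-5 \right)} M = \frac{1}{8} \left(-2\right) \left(9 - 2\right) \sqrt{6 - 5} \left(-41\right) = \frac{1}{8} \left(-2\right) 7 \sqrt{1} \left(-41\right) = \left(- \frac{7}{4}\right) 1 \left(-41\right) = \left(- \frac{7}{4}\right) \left(-41\right) = \frac{287}{4}$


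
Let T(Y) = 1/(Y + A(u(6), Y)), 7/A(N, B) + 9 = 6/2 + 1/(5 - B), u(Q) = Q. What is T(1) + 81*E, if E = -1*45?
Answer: -18248/5 ≈ -3649.6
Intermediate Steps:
A(N, B) = 7/(-6 + 1/(5 - B)) (A(N, B) = 7/(-9 + (6/2 + 1/(5 - B))) = 7/(-9 + (6*(1/2) + 1/(5 - B))) = 7/(-9 + (3 + 1/(5 - B))) = 7/(-6 + 1/(5 - B)))
E = -45
T(Y) = 1/(Y + 7*(5 - Y)/(-29 + 6*Y))
T(1) + 81*E = (-29 + 6*1)/(35 - 36*1 + 6*1**2) + 81*(-45) = (-29 + 6)/(35 - 36 + 6*1) - 3645 = -23/(35 - 36 + 6) - 3645 = -23/5 - 3645 = -18248/5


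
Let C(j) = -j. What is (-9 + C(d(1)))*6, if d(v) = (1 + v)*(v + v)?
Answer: -78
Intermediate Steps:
d(v) = 2*v*(1 + v) (d(v) = (1 + v)*(2*v) = 2*v*(1 + v))
C(j) = -j
(-9 + C(d(1)))*6 = (-9 - 2*(1 + 1))*6 = (-9 - 2*2)*6 = (-9 - 1*4)*6 = (-9 - 4)*6 = -13*6 = -78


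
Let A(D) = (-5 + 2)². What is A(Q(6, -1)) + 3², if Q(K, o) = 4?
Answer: 18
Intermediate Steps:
A(D) = 9 (A(D) = (-3)² = 9)
A(Q(6, -1)) + 3² = 9 + 3² = 9 + 9 = 18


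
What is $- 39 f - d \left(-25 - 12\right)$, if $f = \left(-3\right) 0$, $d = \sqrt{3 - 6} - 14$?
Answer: $-518 + 37 i \sqrt{3} \approx -518.0 + 64.086 i$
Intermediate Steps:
$d = -14 + i \sqrt{3}$ ($d = \sqrt{-3} - 14 = i \sqrt{3} - 14 = -14 + i \sqrt{3} \approx -14.0 + 1.732 i$)
$f = 0$
$- 39 f - d \left(-25 - 12\right) = \left(-39\right) 0 - \left(-14 + i \sqrt{3}\right) \left(-25 - 12\right) = 0 - \left(-14 + i \sqrt{3}\right) \left(-37\right) = 0 - \left(518 - 37 i \sqrt{3}\right) = -518 + 37 i \sqrt{3}$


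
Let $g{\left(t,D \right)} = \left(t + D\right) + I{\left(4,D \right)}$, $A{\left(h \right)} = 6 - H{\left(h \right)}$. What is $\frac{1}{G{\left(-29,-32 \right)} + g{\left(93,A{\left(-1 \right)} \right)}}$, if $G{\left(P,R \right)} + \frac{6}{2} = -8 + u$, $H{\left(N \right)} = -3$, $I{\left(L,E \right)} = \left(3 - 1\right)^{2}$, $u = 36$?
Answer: $\frac{1}{131} \approx 0.0076336$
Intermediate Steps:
$I{\left(L,E \right)} = 4$ ($I{\left(L,E \right)} = 2^{2} = 4$)
$A{\left(h \right)} = 9$ ($A{\left(h \right)} = 6 - -3 = 6 + 3 = 9$)
$G{\left(P,R \right)} = 25$ ($G{\left(P,R \right)} = -3 + \left(-8 + 36\right) = -3 + 28 = 25$)
$g{\left(t,D \right)} = 4 + D + t$ ($g{\left(t,D \right)} = \left(t + D\right) + 4 = \left(D + t\right) + 4 = 4 + D + t$)
$\frac{1}{G{\left(-29,-32 \right)} + g{\left(93,A{\left(-1 \right)} \right)}} = \frac{1}{25 + \left(4 + 9 + 93\right)} = \frac{1}{25 + 106} = \frac{1}{131}$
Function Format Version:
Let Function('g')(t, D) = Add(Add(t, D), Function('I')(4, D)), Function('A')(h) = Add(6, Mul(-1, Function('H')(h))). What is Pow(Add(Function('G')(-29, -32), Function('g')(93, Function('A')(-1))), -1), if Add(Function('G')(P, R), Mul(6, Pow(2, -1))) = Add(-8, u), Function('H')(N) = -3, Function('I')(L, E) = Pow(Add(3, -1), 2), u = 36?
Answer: Rational(1, 131) ≈ 0.0076336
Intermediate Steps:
Function('I')(L, E) = 4 (Function('I')(L, E) = Pow(2, 2) = 4)
Function('A')(h) = 9 (Function('A')(h) = Add(6, Mul(-1, -3)) = Add(6, 3) = 9)
Function('G')(P, R) = 25 (Function('G')(P, R) = Add(-3, Add(-8, 36)) = Add(-3, 28) = 25)
Function('g')(t, D) = Add(4, D, t) (Function('g')(t, D) = Add(Add(t, D), 4) = Add(Add(D, t), 4) = Add(4, D, t))
Pow(Add(Function('G')(-29, -32), Function('g')(93, Function('A')(-1))), -1) = Pow(Add(25, Add(4, 9, 93)), -1) = Pow(Add(25, 106), -1) = Pow(131, -1) = Rational(1, 131)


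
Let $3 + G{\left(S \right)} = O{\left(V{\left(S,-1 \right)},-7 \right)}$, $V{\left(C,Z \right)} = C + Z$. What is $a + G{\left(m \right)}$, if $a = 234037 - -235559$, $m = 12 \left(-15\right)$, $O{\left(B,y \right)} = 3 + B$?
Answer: $469415$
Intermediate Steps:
$m = -180$
$G{\left(S \right)} = -1 + S$ ($G{\left(S \right)} = -3 + \left(3 + \left(S - 1\right)\right) = -3 + \left(3 + \left(-1 + S\right)\right) = -3 + \left(2 + S\right) = -1 + S$)
$a = 469596$ ($a = 234037 + 235559 = 469596$)
$a + G{\left(m \right)} = 469596 - 181 = 469415$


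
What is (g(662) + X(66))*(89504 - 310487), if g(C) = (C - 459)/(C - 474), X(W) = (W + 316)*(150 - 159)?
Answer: 142786176603/188 ≈ 7.5950e+8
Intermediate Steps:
X(W) = -2844 - 9*W (X(W) = (316 + W)*(-9) = -2844 - 9*W)
g(C) = (-459 + C)/(-474 + C)
(g(662) + X(66))*(89504 - 310487) = ((-459 + 662)/(-474 + 662) + (-2844 - 9*66))*(89504 - 310487) = (203/188 + (-2844 - 594))*(-220983) = ((1/188)*203 - 3438)*(-220983) = (203/188 - 3438)*(-220983) = -646141/188*(-220983) = 142786176603/188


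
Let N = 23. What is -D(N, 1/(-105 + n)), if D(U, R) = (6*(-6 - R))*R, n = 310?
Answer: 7386/42025 ≈ 0.17575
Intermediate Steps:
D(U, R) = R*(-36 - 6*R) (D(U, R) = (-36 - 6*R)*R = R*(-36 - 6*R))
-D(N, 1/(-105 + n)) = -(-6)*(6 + 1/(-105 + 310))/(-105 + 310) = -(-6)*(6 + 1/205)/205 = -(-6)*1231/(205*205) = -1*(-7386/42025) = 7386/42025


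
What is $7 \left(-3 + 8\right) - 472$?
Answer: $-437$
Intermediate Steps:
$7 \left(-3 + 8\right) - 472 = 7 \cdot 5 - 472 = 35 - 472 = -437$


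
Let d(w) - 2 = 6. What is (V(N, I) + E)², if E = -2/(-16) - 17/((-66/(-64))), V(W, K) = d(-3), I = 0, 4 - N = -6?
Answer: 4870849/69696 ≈ 69.887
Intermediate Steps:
d(w) = 8 (d(w) = 2 + 6 = 8)
N = 10 (N = 4 - 1*(-6) = 4 + 6 = 10)
V(W, K) = 8
E = -4319/264 (E = -2*(-1/16) - 17/((-66*(-1/64))) = ⅛ - 17/33/32 = ⅛ - 17*32/33 = ⅛ - 544/33 = -4319/264 ≈ -16.360)
(V(N, I) + E)² = (8 - 4319/264)² = (-2207/264)² = 4870849/69696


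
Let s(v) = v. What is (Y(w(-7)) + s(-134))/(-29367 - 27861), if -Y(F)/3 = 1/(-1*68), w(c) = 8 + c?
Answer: 9109/3891504 ≈ 0.0023407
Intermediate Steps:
Y(F) = 3/68 (Y(F) = -3/((-1*68)) = -3/(-68) = -3*(-1/68) = 3/68)
(Y(w(-7)) + s(-134))/(-29367 - 27861) = (3/68 - 134)/(-29367 - 27861) = -9109/68/(-57228) = -9109/68*(-1/57228) = 9109/3891504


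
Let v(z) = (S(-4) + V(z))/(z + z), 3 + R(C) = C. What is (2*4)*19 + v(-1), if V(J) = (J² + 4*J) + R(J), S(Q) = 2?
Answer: 309/2 ≈ 154.50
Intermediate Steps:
R(C) = -3 + C
V(J) = -3 + J² + 5*J (V(J) = (J² + 4*J) + (-3 + J) = -3 + J² + 5*J)
v(z) = (-1 + z² + 5*z)/(2*z) (v(z) = (2 + (-3 + z² + 5*z))/(z + z) = (-1 + z² + 5*z)/((2*z)) = (-1 + z² + 5*z)*(1/(2*z)) = (-1 + z² + 5*z)/(2*z))
(2*4)*19 + v(-1) = (2*4)*19 + (½)*(-1 + (-1)² + 5*(-1))/(-1) = 8*19 + (½)*(-1)*(-1 + 1 - 5) = 152 + (½)*(-1)*(-5) = 152 + 5/2 = 309/2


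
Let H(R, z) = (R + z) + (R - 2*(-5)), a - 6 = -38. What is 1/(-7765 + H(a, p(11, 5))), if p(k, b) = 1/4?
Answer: -4/31275 ≈ -0.00012790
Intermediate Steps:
a = -32 (a = 6 - 38 = -32)
p(k, b) = 1/4
H(R, z) = 10 + z + 2*R (H(R, z) = (R + z) + (R + 10) = (R + z) + (10 + R) = 10 + z + 2*R)
1/(-7765 + H(a, p(11, 5))) = 1/(-7765 + (10 + 1/4 + 2*(-32))) = 1/(-7765 + (10 + 1/4 - 64)) = 1/(-7765 - 215/4) = 1/(-31275/4) = -4/31275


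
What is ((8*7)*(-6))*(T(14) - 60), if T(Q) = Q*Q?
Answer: -45696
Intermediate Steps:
T(Q) = Q**2
((8*7)*(-6))*(T(14) - 60) = ((8*7)*(-6))*(14**2 - 60) = (56*(-6))*(196 - 60) = -336*136 = -45696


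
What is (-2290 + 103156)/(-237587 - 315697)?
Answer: -16811/92214 ≈ -0.18230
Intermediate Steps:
(-2290 + 103156)/(-237587 - 315697) = 100866/(-553284) = 100866*(-1/553284) = -16811/92214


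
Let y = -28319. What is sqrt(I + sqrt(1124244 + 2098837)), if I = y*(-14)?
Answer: sqrt(396466 + sqrt(3223081)) ≈ 631.08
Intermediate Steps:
I = 396466 (I = -28319*(-14) = 396466)
sqrt(I + sqrt(1124244 + 2098837)) = sqrt(396466 + sqrt(1124244 + 2098837)) = sqrt(396466 + sqrt(3223081))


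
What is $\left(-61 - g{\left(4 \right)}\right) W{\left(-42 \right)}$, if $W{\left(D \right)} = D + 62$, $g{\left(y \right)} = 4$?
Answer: $-1300$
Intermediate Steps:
$W{\left(D \right)} = 62 + D$
$\left(-61 - g{\left(4 \right)}\right) W{\left(-42 \right)} = \left(-61 - 4\right) \left(62 - 42\right) = \left(-61 - 4\right) 20 = \left(-65\right) 20 = -1300$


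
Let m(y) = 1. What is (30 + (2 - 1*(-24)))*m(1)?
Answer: 56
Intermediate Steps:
(30 + (2 - 1*(-24)))*m(1) = (30 + (2 - 1*(-24)))*1 = (30 + (2 + 24))*1 = (30 + 26)*1 = 56*1 = 56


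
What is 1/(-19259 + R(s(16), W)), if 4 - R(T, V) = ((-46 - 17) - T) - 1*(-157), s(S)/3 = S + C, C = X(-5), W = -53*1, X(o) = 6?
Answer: -1/19283 ≈ -5.1859e-5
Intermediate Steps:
W = -53
C = 6
s(S) = 18 + 3*S (s(S) = 3*(S + 6) = 3*(6 + S) = 18 + 3*S)
R(T, V) = -90 + T (R(T, V) = 4 - (((-46 - 17) - T) - 1*(-157)) = 4 - ((-63 - T) + 157) = 4 - (94 - T) = 4 + (-94 + T) = -90 + T)
1/(-19259 + R(s(16), W)) = 1/(-19259 + (-90 + (18 + 3*16))) = 1/(-19259 + (-90 + (18 + 48))) = 1/(-19259 + (-90 + 66)) = 1/(-19259 - 24) = 1/(-19283) = -1/19283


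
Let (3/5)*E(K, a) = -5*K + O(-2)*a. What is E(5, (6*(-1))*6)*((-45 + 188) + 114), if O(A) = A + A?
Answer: 152915/3 ≈ 50972.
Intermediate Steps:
O(A) = 2*A
E(K, a) = -25*K/3 - 20*a/3 (E(K, a) = 5*(-5*K + (2*(-2))*a)/3 = 5*(-5*K - 4*a)/3 = -25*K/3 - 20*a/3)
E(5, (6*(-1))*6)*((-45 + 188) + 114) = (-25/3*5 - 20*6*(-1)*6/3)*((-45 + 188) + 114) = (-125/3 - (-40)*6)*(143 + 114) = (-125/3 - 20/3*(-36))*257 = (-125/3 + 240)*257 = (595/3)*257 = 152915/3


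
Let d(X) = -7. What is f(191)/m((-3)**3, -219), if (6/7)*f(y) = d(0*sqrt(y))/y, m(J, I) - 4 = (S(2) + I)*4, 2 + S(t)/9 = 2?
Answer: 49/999312 ≈ 4.9034e-5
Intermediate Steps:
S(t) = 0 (S(t) = -18 + 9*2 = -18 + 18 = 0)
m(J, I) = 4 + 4*I (m(J, I) = 4 + (0 + I)*4 = 4 + I*4 = 4 + 4*I)
f(y) = -49/(6*y) (f(y) = 7*(-7/y)/6 = -49/(6*y))
f(191)/m((-3)**3, -219) = (-49/6/191)/(4 + 4*(-219)) = (-49/6*1/191)/(4 - 876) = -49/1146/(-872) = -49/1146*(-1/872) = 49/999312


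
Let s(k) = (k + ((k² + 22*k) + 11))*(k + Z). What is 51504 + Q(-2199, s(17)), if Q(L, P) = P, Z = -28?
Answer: 43903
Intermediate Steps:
s(k) = (-28 + k)*(11 + k² + 23*k) (s(k) = (k + ((k² + 22*k) + 11))*(k - 28) = (k + (11 + k² + 22*k))*(-28 + k) = (11 + k² + 23*k)*(-28 + k) = (-28 + k)*(11 + k² + 23*k))
51504 + Q(-2199, s(17)) = 51504 + (-308 + 17³ - 633*17 - 5*17²) = 51504 + (-308 + 4913 - 10761 - 5*289) = 51504 + (-308 + 4913 - 10761 - 1445) = 51504 - 7601 = 43903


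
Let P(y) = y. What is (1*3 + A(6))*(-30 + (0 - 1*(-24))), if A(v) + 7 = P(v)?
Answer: -12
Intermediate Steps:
A(v) = -7 + v
(1*3 + A(6))*(-30 + (0 - 1*(-24))) = (1*3 + (-7 + 6))*(-30 + (0 - 1*(-24))) = (3 - 1)*(-30 + (0 + 24)) = 2*(-30 + 24) = 2*(-6) = -12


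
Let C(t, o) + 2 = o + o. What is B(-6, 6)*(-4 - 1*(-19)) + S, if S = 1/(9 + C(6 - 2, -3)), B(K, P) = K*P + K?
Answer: -629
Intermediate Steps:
C(t, o) = -2 + 2*o (C(t, o) = -2 + (o + o) = -2 + 2*o)
B(K, P) = K + K*P
S = 1 (S = 1/(9 + (-2 + 2*(-3))) = 1/(9 + (-2 - 6)) = 1/(9 - 8) = 1/1 = 1)
B(-6, 6)*(-4 - 1*(-19)) + S = (-6*(1 + 6))*(-4 - 1*(-19)) + 1 = (-6*7)*(-4 + 19) + 1 = -42*15 + 1 = -630 + 1 = -629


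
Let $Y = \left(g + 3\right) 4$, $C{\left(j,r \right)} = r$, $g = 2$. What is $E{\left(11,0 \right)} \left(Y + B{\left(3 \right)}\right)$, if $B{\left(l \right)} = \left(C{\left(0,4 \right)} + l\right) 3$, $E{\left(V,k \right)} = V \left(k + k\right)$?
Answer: $0$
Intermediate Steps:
$E{\left(V,k \right)} = 2 V k$ ($E{\left(V,k \right)} = V 2 k = 2 V k$)
$Y = 20$ ($Y = \left(2 + 3\right) 4 = 5 \cdot 4 = 20$)
$B{\left(l \right)} = 12 + 3 l$ ($B{\left(l \right)} = \left(4 + l\right) 3 = 12 + 3 l$)
$E{\left(11,0 \right)} \left(Y + B{\left(3 \right)}\right) = 2 \cdot 11 \cdot 0 \left(20 + \left(12 + 3 \cdot 3\right)\right) = 0 \left(20 + \left(12 + 9\right)\right) = 0 \left(20 + 21\right) = 0 \cdot 41 = 0$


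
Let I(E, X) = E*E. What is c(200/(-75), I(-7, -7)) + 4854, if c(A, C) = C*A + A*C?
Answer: 13778/3 ≈ 4592.7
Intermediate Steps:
I(E, X) = E²
c(A, C) = 2*A*C (c(A, C) = A*C + A*C = 2*A*C)
c(200/(-75), I(-7, -7)) + 4854 = 2*(200/(-75))*(-7)² + 4854 = 2*(200*(-1/75))*49 + 4854 = 2*(-8/3)*49 + 4854 = -784/3 + 4854 = 13778/3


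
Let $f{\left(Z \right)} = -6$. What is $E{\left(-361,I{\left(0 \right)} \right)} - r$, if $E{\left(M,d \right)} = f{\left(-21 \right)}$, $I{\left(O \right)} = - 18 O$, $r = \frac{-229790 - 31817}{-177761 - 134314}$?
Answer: $- \frac{2134057}{312075} \approx -6.8383$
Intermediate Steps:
$r = \frac{261607}{312075}$ ($r = - \frac{261607}{-312075} = \left(-261607\right) \left(- \frac{1}{312075}\right) = \frac{261607}{312075} \approx 0.83828$)
$E{\left(M,d \right)} = -6$
$E{\left(-361,I{\left(0 \right)} \right)} - r = -6 - \frac{261607}{312075} = - \frac{2134057}{312075}$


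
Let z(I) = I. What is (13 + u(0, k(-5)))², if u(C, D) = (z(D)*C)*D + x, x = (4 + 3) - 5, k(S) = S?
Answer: 225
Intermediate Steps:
x = 2 (x = 7 - 5 = 2)
u(C, D) = 2 + C*D² (u(C, D) = (D*C)*D + 2 = (C*D)*D + 2 = C*D² + 2 = 2 + C*D²)
(13 + u(0, k(-5)))² = (13 + (2 + 0*(-5)²))² = (13 + (2 + 0*25))² = (13 + (2 + 0))² = (13 + 2)² = 15² = 225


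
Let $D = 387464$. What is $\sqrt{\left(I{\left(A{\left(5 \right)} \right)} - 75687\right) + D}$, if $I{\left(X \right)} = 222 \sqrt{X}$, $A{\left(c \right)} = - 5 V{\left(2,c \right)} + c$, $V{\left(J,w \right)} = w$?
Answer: $\sqrt{311777 + 444 i \sqrt{5}} \approx 558.37 + 0.889 i$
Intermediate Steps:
$A{\left(c \right)} = - 4 c$ ($A{\left(c \right)} = - 5 c + c = - 4 c$)
$\sqrt{\left(I{\left(A{\left(5 \right)} \right)} - 75687\right) + D} = \sqrt{\left(222 \sqrt{\left(-4\right) 5} - 75687\right) + 387464} = \sqrt{\left(222 \sqrt{-20} - 75687\right) + 387464} = \sqrt{\left(222 \cdot 2 i \sqrt{5} - 75687\right) + 387464} = \sqrt{\left(444 i \sqrt{5} - 75687\right) + 387464} = \sqrt{\left(-75687 + 444 i \sqrt{5}\right) + 387464} = \sqrt{311777 + 444 i \sqrt{5}}$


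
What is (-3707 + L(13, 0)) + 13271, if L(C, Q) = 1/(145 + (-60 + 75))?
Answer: 1530241/160 ≈ 9564.0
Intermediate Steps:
L(C, Q) = 1/160 (L(C, Q) = 1/(145 + 15) = 1/160)
(-3707 + L(13, 0)) + 13271 = (-3707 + 1/160) + 13271 = -593119/160 + 13271 = 1530241/160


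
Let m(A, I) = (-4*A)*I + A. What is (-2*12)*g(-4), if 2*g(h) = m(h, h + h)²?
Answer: -209088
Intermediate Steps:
m(A, I) = A - 4*A*I (m(A, I) = -4*A*I + A = A - 4*A*I)
g(h) = h²*(1 - 8*h)²/2 (g(h) = (h*(1 - 4*(h + h)))²/2 = (h*(1 - 8*h))²/2 = (h²*(1 - 8*h)²)/2 = h²*(1 - 8*h)²/2)
(-2*12)*g(-4) = (-2*12)*((½)*(-4)²*(-1 + 8*(-4))²) = -12*16*(-1 - 32)² = -12*16*(-33)² = -12*16*1089 = -24*8712 = -209088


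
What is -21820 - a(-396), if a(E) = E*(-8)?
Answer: -24988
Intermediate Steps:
a(E) = -8*E
-21820 - a(-396) = -21820 - (-8)*(-396) = -21820 - 1*3168 = -21820 - 3168 = -24988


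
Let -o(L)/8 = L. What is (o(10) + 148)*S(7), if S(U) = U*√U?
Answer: 476*√7 ≈ 1259.4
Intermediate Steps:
S(U) = U^(3/2)
o(L) = -8*L
(o(10) + 148)*S(7) = (-8*10 + 148)*7^(3/2) = (-80 + 148)*(7*√7) = 68*(7*√7) = 476*√7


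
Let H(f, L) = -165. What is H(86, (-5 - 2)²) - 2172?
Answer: -2337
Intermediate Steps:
H(86, (-5 - 2)²) - 2172 = -165 - 2172 = -2337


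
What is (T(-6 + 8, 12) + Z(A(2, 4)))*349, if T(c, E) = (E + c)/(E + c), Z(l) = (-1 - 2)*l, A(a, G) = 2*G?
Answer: -8027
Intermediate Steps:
Z(l) = -3*l
T(c, E) = 1
(T(-6 + 8, 12) + Z(A(2, 4)))*349 = (1 - 6*4)*349 = (1 - 3*8)*349 = (1 - 24)*349 = -23*349 = -8027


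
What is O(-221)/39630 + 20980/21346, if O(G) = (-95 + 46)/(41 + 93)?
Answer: 55705782823/56678112660 ≈ 0.98284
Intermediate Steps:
O(G) = -49/134
O(-221)/39630 + 20980/21346 = -49/134/39630 + 20980/21346 = -49/134*1/39630 + 20980*(1/21346) = -49/5310420 + 10490/10673 = 55705782823/56678112660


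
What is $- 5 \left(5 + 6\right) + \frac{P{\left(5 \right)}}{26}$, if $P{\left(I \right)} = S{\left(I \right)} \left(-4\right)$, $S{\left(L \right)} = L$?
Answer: $- \frac{725}{13} \approx -55.769$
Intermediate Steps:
$P{\left(I \right)} = - 4 I$ ($P{\left(I \right)} = I \left(-4\right) = - 4 I$)
$- 5 \left(5 + 6\right) + \frac{P{\left(5 \right)}}{26} = - 5 \left(5 + 6\right) + \frac{\left(-4\right) 5}{26} = \left(-5\right) 11 + \frac{1}{26} \left(-20\right) = -55 - \frac{10}{13} = - \frac{725}{13}$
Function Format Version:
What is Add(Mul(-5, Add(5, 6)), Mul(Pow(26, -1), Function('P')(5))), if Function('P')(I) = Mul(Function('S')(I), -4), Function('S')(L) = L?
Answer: Rational(-725, 13) ≈ -55.769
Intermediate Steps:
Function('P')(I) = Mul(-4, I) (Function('P')(I) = Mul(I, -4) = Mul(-4, I))
Add(Mul(-5, Add(5, 6)), Mul(Pow(26, -1), Function('P')(5))) = Add(Mul(-5, Add(5, 6)), Mul(Pow(26, -1), Mul(-4, 5))) = Add(Mul(-5, 11), Mul(Rational(1, 26), -20)) = Add(-55, Rational(-10, 13)) = Rational(-725, 13)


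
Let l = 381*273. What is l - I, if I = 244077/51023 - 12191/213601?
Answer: 30636237995995/294555779 ≈ 1.0401e+5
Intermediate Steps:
I = 1392245132/294555779 (I = 244077*(1/51023) - 12191*1/213601 = 244077/51023 - 12191/213601 = 1392245132/294555779 ≈ 4.7266)
l = 104013
l - I = 104013 - 1*1392245132/294555779 = 104013 - 1392245132/294555779 = 30636237995995/294555779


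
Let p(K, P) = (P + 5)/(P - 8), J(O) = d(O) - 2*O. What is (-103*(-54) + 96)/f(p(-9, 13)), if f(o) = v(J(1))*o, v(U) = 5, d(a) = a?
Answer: 943/3 ≈ 314.33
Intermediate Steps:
J(O) = -O (J(O) = O - 2*O = -O)
p(K, P) = (5 + P)/(-8 + P)
f(o) = 5*o
(-103*(-54) + 96)/f(p(-9, 13)) = (-103*(-54) + 96)/((5*((5 + 13)/(-8 + 13)))) = (5562 + 96)/((5*(18/5))) = 5658/((5*((1/5)*18))) = 5658/((5*(18/5))) = 5658/18 = 5658*(1/18) = 943/3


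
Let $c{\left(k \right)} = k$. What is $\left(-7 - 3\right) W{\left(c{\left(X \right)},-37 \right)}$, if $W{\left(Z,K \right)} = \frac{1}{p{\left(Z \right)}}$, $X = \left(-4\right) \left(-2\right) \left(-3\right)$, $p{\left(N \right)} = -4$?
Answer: $\frac{5}{2} \approx 2.5$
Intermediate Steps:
$X = -24$ ($X = 8 \left(-3\right) = -24$)
$W{\left(Z,K \right)} = - \frac{1}{4}$ ($W{\left(Z,K \right)} = \frac{1}{-4} = - \frac{1}{4}$)
$\left(-7 - 3\right) W{\left(c{\left(X \right)},-37 \right)} = \left(-7 - 3\right) \left(- \frac{1}{4}\right) = \left(-10\right) \left(- \frac{1}{4}\right) = \frac{5}{2}$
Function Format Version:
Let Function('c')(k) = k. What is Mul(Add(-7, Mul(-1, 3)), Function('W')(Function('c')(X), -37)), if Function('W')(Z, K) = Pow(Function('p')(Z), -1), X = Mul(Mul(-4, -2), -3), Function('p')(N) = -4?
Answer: Rational(5, 2) ≈ 2.5000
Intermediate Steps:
X = -24 (X = Mul(8, -3) = -24)
Function('W')(Z, K) = Rational(-1, 4) (Function('W')(Z, K) = Pow(-4, -1) = Rational(-1, 4))
Mul(Add(-7, Mul(-1, 3)), Function('W')(Function('c')(X), -37)) = Mul(Add(-7, Mul(-1, 3)), Rational(-1, 4)) = Mul(Add(-7, -3), Rational(-1, 4)) = Mul(-10, Rational(-1, 4)) = Rational(5, 2)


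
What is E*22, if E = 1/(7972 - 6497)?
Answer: 22/1475 ≈ 0.014915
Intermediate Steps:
E = 1/1475 ≈ 0.00067797
E*22 = (1/1475)*22 = 22/1475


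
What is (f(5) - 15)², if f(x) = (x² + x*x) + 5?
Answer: 1600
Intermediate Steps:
f(x) = 5 + 2*x² (f(x) = (x² + x²) + 5 = 2*x² + 5 = 5 + 2*x²)
(f(5) - 15)² = ((5 + 2*5²) - 15)² = ((5 + 2*25) - 15)² = ((5 + 50) - 15)² = (55 - 15)² = 40² = 1600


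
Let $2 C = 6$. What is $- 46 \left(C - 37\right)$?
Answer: $1564$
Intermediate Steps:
$C = 3$ ($C = \frac{1}{2} \cdot 6 = 3$)
$- 46 \left(C - 37\right) = - 46 \left(3 - 37\right) = \left(-46\right) \left(-34\right) = 1564$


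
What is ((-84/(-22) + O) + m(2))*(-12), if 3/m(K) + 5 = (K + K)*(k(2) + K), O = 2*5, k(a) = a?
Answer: -1860/11 ≈ -169.09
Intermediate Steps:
O = 10
m(K) = 3/(-5 + 2*K*(2 + K)) (m(K) = 3/(-5 + (K + K)*(2 + K)) = 3/(-5 + (2*K)*(2 + K)) = 3/(-5 + 2*K*(2 + K)))
((-84/(-22) + O) + m(2))*(-12) = ((-84/(-22) + 10) + 3/(-5 + 2*2² + 4*2))*(-12) = ((-84*(-1/22) + 10) + 3/(-5 + 2*4 + 8))*(-12) = ((42/11 + 10) + 3/(-5 + 8 + 8))*(-12) = (152/11 + 3/11)*(-12) = (155/11)*(-12) = -1860/11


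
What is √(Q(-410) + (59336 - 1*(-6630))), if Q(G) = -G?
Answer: 2*√16594 ≈ 257.64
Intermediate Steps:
√(Q(-410) + (59336 - 1*(-6630))) = √(-1*(-410) + (59336 - 1*(-6630))) = √(410 + (59336 + 6630)) = √(410 + 65966) = √66376 = 2*√16594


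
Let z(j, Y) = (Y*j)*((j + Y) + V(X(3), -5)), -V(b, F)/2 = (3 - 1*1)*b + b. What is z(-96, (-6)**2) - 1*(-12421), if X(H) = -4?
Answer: 136837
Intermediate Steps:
V(b, F) = -6*b (V(b, F) = -2*((3 - 1*1)*b + b) = -2*((3 - 1)*b + b) = -2*(2*b + b) = -6*b)
z(j, Y) = Y*j*(24 + Y + j) (z(j, Y) = (Y*j)*((j + Y) - 6*(-4)) = (Y*j)*((Y + j) + 24) = (Y*j)*(24 + Y + j) = Y*j*(24 + Y + j))
z(-96, (-6)**2) - 1*(-12421) = (-6)**2*(-96)*(24 + (-6)**2 - 96) - 1*(-12421) = 36*(-96)*(24 + 36 - 96) + 12421 = 36*(-96)*(-36) + 12421 = 124416 + 12421 = 136837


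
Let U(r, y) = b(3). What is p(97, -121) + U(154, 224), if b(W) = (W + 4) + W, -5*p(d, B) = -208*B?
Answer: -25118/5 ≈ -5023.6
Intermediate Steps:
p(d, B) = 208*B/5 (p(d, B) = -(-208)*B/5 = 208*B/5)
b(W) = 4 + 2*W (b(W) = (4 + W) + W = 4 + 2*W)
U(r, y) = 10 (U(r, y) = 4 + 2*3 = 4 + 6 = 10)
p(97, -121) + U(154, 224) = (208/5)*(-121) + 10 = -25168/5 + 10 = -25118/5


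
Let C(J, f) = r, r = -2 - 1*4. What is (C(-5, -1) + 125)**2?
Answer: 14161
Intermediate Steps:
r = -6 (r = -2 - 4 = -6)
C(J, f) = -6
(C(-5, -1) + 125)**2 = (-6 + 125)**2 = 119**2 = 14161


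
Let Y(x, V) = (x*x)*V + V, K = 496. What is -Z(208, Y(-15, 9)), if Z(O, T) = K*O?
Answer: -103168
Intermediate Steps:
Y(x, V) = V + V*x² (Y(x, V) = x²*V + V = V*x² + V = V + V*x²)
Z(O, T) = 496*O
-Z(208, Y(-15, 9)) = -496*208 = -1*103168 = -103168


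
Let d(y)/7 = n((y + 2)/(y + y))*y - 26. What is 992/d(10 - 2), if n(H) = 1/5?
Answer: -2480/427 ≈ -5.8080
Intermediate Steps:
n(H) = 1/5
d(y) = -182 + 7*y/5 (d(y) = 7*(y/5 - 26) = 7*(-26 + y/5) = -182 + 7*y/5)
992/d(10 - 2) = 992/(-182 + 7*(10 - 2)/5) = 992/(-182 + (7/5)*8) = 992/(-182 + 56/5) = 992/(-854/5) = 992*(-5/854) = -2480/427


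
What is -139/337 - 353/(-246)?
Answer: 84767/82902 ≈ 1.0225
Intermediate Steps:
-139/337 - 353/(-246) = -139*1/337 - 353*(-1/246) = -139/337 + 353/246 = 84767/82902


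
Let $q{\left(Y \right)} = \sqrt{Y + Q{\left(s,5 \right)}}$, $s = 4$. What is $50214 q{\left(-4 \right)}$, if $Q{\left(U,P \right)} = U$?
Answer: $0$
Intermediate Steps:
$q{\left(Y \right)} = \sqrt{4 + Y}$ ($q{\left(Y \right)} = \sqrt{Y + 4} = \sqrt{4 + Y}$)
$50214 q{\left(-4 \right)} = 50214 \sqrt{4 - 4} = 50214 \sqrt{0} = 50214 \cdot 0 = 0$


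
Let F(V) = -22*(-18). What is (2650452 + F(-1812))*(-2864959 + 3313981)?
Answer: 1190289070656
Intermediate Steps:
F(V) = 396
(2650452 + F(-1812))*(-2864959 + 3313981) = (2650452 + 396)*(-2864959 + 3313981) = 2650848*449022 = 1190289070656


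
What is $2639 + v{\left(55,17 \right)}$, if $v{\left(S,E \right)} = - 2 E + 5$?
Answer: $2610$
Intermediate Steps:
$v{\left(S,E \right)} = 5 - 2 E$
$2639 + v{\left(55,17 \right)} = 2639 + \left(5 - 34\right) = 2639 - 29 = 2610$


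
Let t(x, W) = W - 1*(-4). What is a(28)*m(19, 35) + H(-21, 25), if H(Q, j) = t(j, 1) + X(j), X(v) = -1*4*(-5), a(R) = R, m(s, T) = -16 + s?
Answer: 109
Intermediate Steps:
X(v) = 20 (X(v) = -4*(-5) = 20)
t(x, W) = 4 + W (t(x, W) = W + 4 = 4 + W)
H(Q, j) = 25 (H(Q, j) = (4 + 1) + 20 = 5 + 20 = 25)
a(28)*m(19, 35) + H(-21, 25) = 28*(-16 + 19) + 25 = 28*3 + 25 = 84 + 25 = 109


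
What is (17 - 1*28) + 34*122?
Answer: 4137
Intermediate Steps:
(17 - 1*28) + 34*122 = (17 - 28) + 4148 = -11 + 4148 = 4137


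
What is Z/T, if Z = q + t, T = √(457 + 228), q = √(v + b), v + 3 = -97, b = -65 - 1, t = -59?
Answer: √685*(-59 + I*√166)/685 ≈ -2.2543 + 0.49228*I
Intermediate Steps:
b = -66
v = -100 (v = -3 - 97 = -100)
q = I*√166 (q = √(-100 - 66) = √(-166) = I*√166 ≈ 12.884*I)
T = √685 ≈ 26.173
Z = -59 + I*√166 (Z = I*√166 - 59 = -59 + I*√166 ≈ -59.0 + 12.884*I)
Z/T = (-59 + I*√166)/(√685) = (-59 + I*√166)*(√685/685) = √685*(-59 + I*√166)/685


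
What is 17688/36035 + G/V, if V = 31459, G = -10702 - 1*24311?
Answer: -705246663/1133625065 ≈ -0.62212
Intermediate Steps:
G = -35013 (G = -10702 - 24311 = -35013)
17688/36035 + G/V = 17688/36035 - 35013/31459 = -705246663/1133625065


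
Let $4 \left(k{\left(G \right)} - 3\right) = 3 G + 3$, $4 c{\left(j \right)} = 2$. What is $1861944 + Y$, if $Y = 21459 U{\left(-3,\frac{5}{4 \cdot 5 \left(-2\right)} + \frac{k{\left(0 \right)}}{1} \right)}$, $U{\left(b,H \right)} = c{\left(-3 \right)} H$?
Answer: $\frac{30413415}{16} \approx 1.9008 \cdot 10^{6}$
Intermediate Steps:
$c{\left(j \right)} = \frac{1}{2}$ ($c{\left(j \right)} = \frac{1}{4} \cdot 2 = \frac{1}{2}$)
$k{\left(G \right)} = \frac{15}{4} + \frac{3 G}{4}$ ($k{\left(G \right)} = 3 + \frac{3 G + 3}{4} = 3 + \frac{3 + 3 G}{4} = 3 + \left(\frac{3}{4} + \frac{3 G}{4}\right) = \frac{15}{4} + \frac{3 G}{4}$)
$U{\left(b,H \right)} = \frac{H}{2}$
$Y = \frac{622311}{16}$ ($Y = 21459 \frac{\frac{5}{4 \cdot 5 \left(-2\right)} + \frac{\frac{15}{4} + \frac{3}{4} \cdot 0}{1}}{2} = 21459 \frac{\frac{5}{20 \left(-2\right)} + \left(\frac{15}{4} + 0\right) 1}{2} = 21459 \frac{\frac{5}{-40} + \frac{15}{4} \cdot 1}{2} = 21459 \frac{5 \left(- \frac{1}{40}\right) + \frac{15}{4}}{2} = 21459 \frac{- \frac{1}{8} + \frac{15}{4}}{2} = 21459 \cdot \frac{1}{2} \cdot \frac{29}{8} = 21459 \cdot \frac{29}{16} = \frac{622311}{16} \approx 38894.0$)
$1861944 + Y = 1861944 + \frac{622311}{16} = \frac{30413415}{16}$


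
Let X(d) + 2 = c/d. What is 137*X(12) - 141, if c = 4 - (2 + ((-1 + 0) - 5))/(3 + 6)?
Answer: -9835/27 ≈ -364.26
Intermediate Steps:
c = 40/9 (c = 4 - (2 + (-1 - 5))/9 = 4 - (2 - 6)/9 = 4 - (-4)/9 = 4 - 1*(-4/9) = 4 + 4/9 = 40/9 ≈ 4.4444)
X(d) = -2 + 40/(9*d)
137*X(12) - 141 = 137*(-2 + (40/9)/12) - 141 = 137*(-2 + (40/9)*(1/12)) - 141 = 137*(-2 + 10/27) - 141 = 137*(-44/27) - 141 = -6028/27 - 141 = -9835/27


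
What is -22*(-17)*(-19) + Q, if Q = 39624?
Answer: 32518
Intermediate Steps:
-22*(-17)*(-19) + Q = -22*(-17)*(-19) + 39624 = 374*(-19) + 39624 = -7106 + 39624 = 32518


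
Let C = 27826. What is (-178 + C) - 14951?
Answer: 12697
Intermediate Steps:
(-178 + C) - 14951 = (-178 + 27826) - 14951 = 27648 - 14951 = 12697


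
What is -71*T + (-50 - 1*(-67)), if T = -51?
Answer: 3638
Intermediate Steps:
-71*T + (-50 - 1*(-67)) = -71*(-51) + (-50 - 1*(-67)) = 3621 + (-50 + 67) = 3621 + 17 = 3638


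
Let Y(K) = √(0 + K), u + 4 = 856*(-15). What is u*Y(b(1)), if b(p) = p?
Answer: -12844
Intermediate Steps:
u = -12844 (u = -4 + 856*(-15) = -4 - 12840 = -12844)
Y(K) = √K
u*Y(b(1)) = -12844*√1 = -12844*1 = -12844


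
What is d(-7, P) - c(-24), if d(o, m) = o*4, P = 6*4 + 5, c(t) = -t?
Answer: -52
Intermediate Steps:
P = 29 (P = 24 + 5 = 29)
d(o, m) = 4*o
d(-7, P) - c(-24) = 4*(-7) - (-1)*(-24) = -28 - 1*24 = -28 - 24 = -52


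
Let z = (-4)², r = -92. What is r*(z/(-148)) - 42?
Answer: -1186/37 ≈ -32.054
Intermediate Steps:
z = 16
r*(z/(-148)) - 42 = -1472/(-148) - 42 = -1472*(-1)/148 - 42 = -92*(-4/37) - 42 = 368/37 - 42 = -1186/37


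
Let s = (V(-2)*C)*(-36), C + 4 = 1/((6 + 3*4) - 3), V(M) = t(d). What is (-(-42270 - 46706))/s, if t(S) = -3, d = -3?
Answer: -111220/531 ≈ -209.45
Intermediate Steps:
V(M) = -3
C = -59/15 (C = -4 + 1/((6 + 3*4) - 3) = -4 + 1/((6 + 12) - 3) = -4 + 1/(18 - 3) = -4 + 1/15 = -59/15 ≈ -3.9333)
s = -2124/5 (s = -3*(-59/15)*(-36) = (59/5)*(-36) = -2124/5 ≈ -424.80)
(-(-42270 - 46706))/s = (-(-42270 - 46706))/(-2124/5) = -1*(-88976)*(-5/2124) = 88976*(-5/2124) = -111220/531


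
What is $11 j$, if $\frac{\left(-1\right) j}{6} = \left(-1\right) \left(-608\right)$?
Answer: $-40128$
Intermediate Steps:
$j = -3648$ ($j = - 6 \left(\left(-1\right) \left(-608\right)\right) = \left(-6\right) 608 = -3648$)
$11 j = 11 \left(-3648\right) = -40128$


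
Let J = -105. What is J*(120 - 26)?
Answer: -9870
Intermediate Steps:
J*(120 - 26) = -105*(120 - 26) = -105*94 = -9870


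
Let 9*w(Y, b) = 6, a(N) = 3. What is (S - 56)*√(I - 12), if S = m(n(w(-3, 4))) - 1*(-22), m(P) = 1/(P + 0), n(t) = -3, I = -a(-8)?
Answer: -103*I*√15/3 ≈ -132.97*I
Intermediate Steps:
w(Y, b) = ⅔ (w(Y, b) = (⅑)*6 = ⅔)
I = -3 (I = -1*3 = -3)
m(P) = 1/P
S = 65/3 (S = 1/(-3) - 1*(-22) = -⅓ + 22 = 65/3 ≈ 21.667)
(S - 56)*√(I - 12) = (65/3 - 56)*√(-3 - 12) = -103*I*√15/3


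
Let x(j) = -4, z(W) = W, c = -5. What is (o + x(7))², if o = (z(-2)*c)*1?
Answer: 36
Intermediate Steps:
o = 10 (o = -2*(-5)*1 = 10*1 = 10)
(o + x(7))² = (10 - 4)² = 6² = 36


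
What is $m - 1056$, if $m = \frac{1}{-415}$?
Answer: $- \frac{438241}{415} \approx -1056.0$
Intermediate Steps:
$m = - \frac{1}{415} \approx -0.0024096$
$m - 1056 = - \frac{1}{415} - 1056 = - \frac{438241}{415}$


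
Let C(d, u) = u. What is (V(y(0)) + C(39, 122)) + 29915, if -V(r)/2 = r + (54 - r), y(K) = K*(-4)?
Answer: 29929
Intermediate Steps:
y(K) = -4*K
V(r) = -108 (V(r) = -2*(r + (54 - r)) = -2*54 = -108)
(V(y(0)) + C(39, 122)) + 29915 = (-108 + 122) + 29915 = 14 + 29915 = 29929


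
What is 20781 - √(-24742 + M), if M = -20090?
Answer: 20781 - 4*I*√2802 ≈ 20781.0 - 211.74*I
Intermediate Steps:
20781 - √(-24742 + M) = 20781 - √(-24742 - 20090) = 20781 - √(-44832) = 20781 - 4*I*√2802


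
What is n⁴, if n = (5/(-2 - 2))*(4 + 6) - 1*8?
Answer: 2825761/16 ≈ 1.7661e+5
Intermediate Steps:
n = -41/2 (n = (5/(-4))*10 - 8 = -¼*5*10 - 8 = -5/4*10 - 8 = -25/2 - 8 = -41/2 ≈ -20.500)
n⁴ = (-41/2)⁴ = 2825761/16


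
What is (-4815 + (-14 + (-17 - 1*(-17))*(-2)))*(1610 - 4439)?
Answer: 13661241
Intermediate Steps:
(-4815 + (-14 + (-17 - 1*(-17))*(-2)))*(1610 - 4439) = (-4815 + (-14 + (-17 + 17)*(-2)))*(-2829) = (-4815 + (-14 + 0*(-2)))*(-2829) = (-4815 + (-14 + 0))*(-2829) = (-4815 - 14)*(-2829) = -4829*(-2829) = 13661241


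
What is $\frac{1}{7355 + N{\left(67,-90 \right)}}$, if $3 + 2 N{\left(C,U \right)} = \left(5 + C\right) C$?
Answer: $\frac{2}{19531} \approx 0.0001024$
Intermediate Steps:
$N{\left(C,U \right)} = - \frac{3}{2} + \frac{C \left(5 + C\right)}{2}$ ($N{\left(C,U \right)} = - \frac{3}{2} + \frac{\left(5 + C\right) C}{2} = - \frac{3}{2} + \frac{C \left(5 + C\right)}{2}$)
$\frac{1}{7355 + N{\left(67,-90 \right)}} = \frac{1}{7355 + \left(- \frac{3}{2} + \frac{67^{2}}{2} + \frac{5}{2} \cdot 67\right)} = \frac{1}{7355 + \left(- \frac{3}{2} + \frac{1}{2} \cdot 4489 + \frac{335}{2}\right)} = \frac{1}{7355 + \left(- \frac{3}{2} + \frac{4489}{2} + \frac{335}{2}\right)} = \frac{1}{7355 + \frac{4821}{2}} = \frac{1}{\frac{19531}{2}} = \frac{2}{19531}$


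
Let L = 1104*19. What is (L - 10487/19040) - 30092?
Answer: -173579127/19040 ≈ -9116.5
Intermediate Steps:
L = 20976
(L - 10487/19040) - 30092 = (20976 - 10487/19040) - 30092 = 399372553/19040 - 30092 = -173579127/19040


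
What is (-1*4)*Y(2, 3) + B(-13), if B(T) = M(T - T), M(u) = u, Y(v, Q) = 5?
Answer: -20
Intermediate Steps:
B(T) = 0 (B(T) = T - T = 0)
(-1*4)*Y(2, 3) + B(-13) = -1*4*5 + 0 = -4*5 + 0 = -20 + 0 = -20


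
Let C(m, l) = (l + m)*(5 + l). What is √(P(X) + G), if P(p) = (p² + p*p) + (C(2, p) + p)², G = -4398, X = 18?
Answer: √224734 ≈ 474.06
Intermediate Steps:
C(m, l) = (5 + l)*(l + m)
P(p) = (10 + p² + 8*p)² + 2*p² (P(p) = (p² + p*p) + ((p² + 5*p + 5*2 + p*2) + p)² = (p² + p²) + ((p² + 5*p + 10 + 2*p) + p)² = 2*p² + ((10 + p² + 7*p) + p)² = 2*p² + (10 + p² + 8*p)² = (10 + p² + 8*p)² + 2*p²)
√(P(X) + G) = √(((10 + 18² + 8*18)² + 2*18²) - 4398) = √(((10 + 324 + 144)² + 2*324) - 4398) = √((478² + 648) - 4398) = √((228484 + 648) - 4398) = √(229132 - 4398) = √224734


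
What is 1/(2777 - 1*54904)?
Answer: -1/52127 ≈ -1.9184e-5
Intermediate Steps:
1/(2777 - 1*54904) = 1/(2777 - 54904) = 1/(-52127) = -1/52127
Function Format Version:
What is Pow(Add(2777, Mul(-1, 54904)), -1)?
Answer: Rational(-1, 52127) ≈ -1.9184e-5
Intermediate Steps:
Pow(Add(2777, Mul(-1, 54904)), -1) = Pow(Add(2777, -54904), -1) = Pow(-52127, -1) = Rational(-1, 52127)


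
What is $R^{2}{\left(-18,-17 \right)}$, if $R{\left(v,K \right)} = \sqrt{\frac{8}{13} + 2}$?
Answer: $\frac{34}{13} \approx 2.6154$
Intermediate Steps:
$R{\left(v,K \right)} = \frac{\sqrt{442}}{13}$ ($R{\left(v,K \right)} = \sqrt{8 \cdot \frac{1}{13} + 2} = \sqrt{\frac{8}{13} + 2} = \sqrt{\frac{34}{13}} = \frac{\sqrt{442}}{13}$)
$R^{2}{\left(-18,-17 \right)} = \left(\frac{\sqrt{442}}{13}\right)^{2} = \frac{34}{13}$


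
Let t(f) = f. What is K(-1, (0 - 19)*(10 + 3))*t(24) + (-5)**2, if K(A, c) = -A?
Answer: 49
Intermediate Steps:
K(-1, (0 - 19)*(10 + 3))*t(24) + (-5)**2 = -1*(-1)*24 + (-5)**2 = 1*24 + 25 = 24 + 25 = 49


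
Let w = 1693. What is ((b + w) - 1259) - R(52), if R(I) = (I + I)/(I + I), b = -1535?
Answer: -1102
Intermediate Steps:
R(I) = 1 (R(I) = (2*I)/((2*I)) = (2*I)*(1/(2*I)) = 1)
((b + w) - 1259) - R(52) = ((-1535 + 1693) - 1259) - 1*1 = (158 - 1259) - 1 = -1101 - 1 = -1102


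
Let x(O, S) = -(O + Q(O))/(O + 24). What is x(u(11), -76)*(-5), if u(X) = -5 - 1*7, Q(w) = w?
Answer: -10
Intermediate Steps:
u(X) = -12 (u(X) = -5 - 7 = -12)
x(O, S) = -2*O/(24 + O) (x(O, S) = -(O + O)/(O + 24) = -2*O/(24 + O))
x(u(11), -76)*(-5) = -2*(-12)/(24 - 12)*(-5) = -2*(-12)/12*(-5) = -2*(-12)*1/12*(-5) = 2*(-5) = -10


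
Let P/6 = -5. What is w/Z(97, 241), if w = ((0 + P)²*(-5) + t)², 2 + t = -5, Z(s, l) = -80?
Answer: -20313049/80 ≈ -2.5391e+5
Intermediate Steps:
P = -30 (P = 6*(-5) = -30)
t = -7 (t = -2 - 5 = -7)
w = 20313049 (w = ((0 - 30)²*(-5) - 7)² = ((-30)²*(-5) - 7)² = (900*(-5) - 7)² = (-4500 - 7)² = (-4507)² = 20313049)
w/Z(97, 241) = 20313049/(-80) = 20313049*(-1/80) = -20313049/80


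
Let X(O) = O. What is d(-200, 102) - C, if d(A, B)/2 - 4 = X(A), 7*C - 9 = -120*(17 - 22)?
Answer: -479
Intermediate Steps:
C = 87 (C = 9/7 + (-120*(17 - 22))/7 = 9/7 + (-120*(-5))/7 = 9/7 + (-3*(-200))/7 = 9/7 + (⅐)*600 = 9/7 + 600/7 = 87)
d(A, B) = 8 + 2*A
d(-200, 102) - C = (8 + 2*(-200)) - 1*87 = (8 - 400) - 87 = -392 - 87 = -479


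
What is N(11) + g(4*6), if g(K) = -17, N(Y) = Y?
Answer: -6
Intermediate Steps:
N(11) + g(4*6) = 11 - 17 = -6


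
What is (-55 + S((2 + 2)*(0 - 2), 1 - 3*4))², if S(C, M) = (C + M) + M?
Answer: 7225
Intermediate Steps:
S(C, M) = C + 2*M
(-55 + S((2 + 2)*(0 - 2), 1 - 3*4))² = (-55 + ((2 + 2)*(0 - 2) + 2*(1 - 3*4)))² = (-55 + (4*(-2) + 2*(1 - 12)))² = (-55 + (-8 + 2*(-11)))² = (-55 + (-8 - 22))² = (-55 - 30)² = (-85)² = 7225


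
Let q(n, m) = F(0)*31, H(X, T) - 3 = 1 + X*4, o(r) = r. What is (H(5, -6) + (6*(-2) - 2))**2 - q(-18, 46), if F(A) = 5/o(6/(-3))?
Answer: 355/2 ≈ 177.50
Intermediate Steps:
F(A) = -5/2 (F(A) = 5/((6/(-3))) = 5/((6*(-1/3))) = 5/(-2) = 5*(-1/2) = -5/2)
H(X, T) = 4 + 4*X (H(X, T) = 3 + (1 + X*4) = 3 + (1 + 4*X) = 4 + 4*X)
q(n, m) = -155/2 (q(n, m) = -5/2*31 = -155/2)
(H(5, -6) + (6*(-2) - 2))**2 - q(-18, 46) = ((4 + 4*5) + (6*(-2) - 2))**2 - 1*(-155/2) = ((4 + 20) + (-12 - 2))**2 + 155/2 = (24 - 14)**2 + 155/2 = 10**2 + 155/2 = 100 + 155/2 = 355/2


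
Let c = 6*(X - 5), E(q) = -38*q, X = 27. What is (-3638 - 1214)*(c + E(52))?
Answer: 8947088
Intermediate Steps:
c = 132 (c = 6*(27 - 5) = 6*22 = 132)
(-3638 - 1214)*(c + E(52)) = (-3638 - 1214)*(132 - 38*52) = -4852*(132 - 1976) = -4852*(-1844) = 8947088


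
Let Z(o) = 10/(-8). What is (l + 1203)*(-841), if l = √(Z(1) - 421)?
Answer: -1011723 - 841*I*√1689/2 ≈ -1.0117e+6 - 17281.0*I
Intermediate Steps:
Z(o) = -5/4 (Z(o) = 10*(-⅛) = -5/4)
l = I*√1689/2 (l = √(-5/4 - 421) = √(-1689/4) = I*√1689/2 ≈ 20.549*I)
(l + 1203)*(-841) = (I*√1689/2 + 1203)*(-841) = (1203 + I*√1689/2)*(-841) = -1011723 - 841*I*√1689/2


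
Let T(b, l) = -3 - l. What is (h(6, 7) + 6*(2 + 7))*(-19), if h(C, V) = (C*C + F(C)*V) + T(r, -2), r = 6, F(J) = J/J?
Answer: -1824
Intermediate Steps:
F(J) = 1
h(C, V) = -1 + V + C**2 (h(C, V) = (C*C + 1*V) + (-3 - 1*(-2)) = (C**2 + V) + (-3 + 2) = (V + C**2) - 1 = -1 + V + C**2)
(h(6, 7) + 6*(2 + 7))*(-19) = ((-1 + 7 + 6**2) + 6*(2 + 7))*(-19) = ((-1 + 7 + 36) + 6*9)*(-19) = (42 + 54)*(-19) = 96*(-19) = -1824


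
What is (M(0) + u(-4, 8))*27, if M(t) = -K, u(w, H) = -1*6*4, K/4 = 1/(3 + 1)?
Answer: -675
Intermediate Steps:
K = 1 (K = 4/(3 + 1) = 4/4 = 4*(¼) = 1)
u(w, H) = -24 (u(w, H) = -6*4 = -24)
M(t) = -1 (M(t) = -1*1 = -1)
(M(0) + u(-4, 8))*27 = (-1 - 24)*27 = -25*27 = -675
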